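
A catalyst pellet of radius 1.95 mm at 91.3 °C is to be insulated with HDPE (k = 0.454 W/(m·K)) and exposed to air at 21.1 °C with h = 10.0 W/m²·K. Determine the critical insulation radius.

For a sphere, r_cr = 2k_ins/h = 2·0.454/10.0 = 0.0908 m = 9.08 cm

r_cr = 9.08 cm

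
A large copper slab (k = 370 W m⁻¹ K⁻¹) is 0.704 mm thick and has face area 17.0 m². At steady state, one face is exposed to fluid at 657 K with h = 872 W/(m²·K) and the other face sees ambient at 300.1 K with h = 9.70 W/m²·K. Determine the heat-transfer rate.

Q = 58.2 kW

Series thermal resistances, inner to outer:
  R_conv,in = 1/(hA) = 1/(872·17.0) = 6.746×10^-5 K/W
  R_copper = L/(kA) = 7.04×10^-4/(370·17.0) = 1.119×10^-7 K/W
  R_conv,out = 1/(hA) = 1/(9.70·17.0) = 0.006064 K/W
ΣR = 6.746×10^-5 + 1.119×10^-7 + 0.006064 = 0.006132 K/W
Q = ΔT/ΣR = (657 K − 300.1 K)/0.006132 = 58200 W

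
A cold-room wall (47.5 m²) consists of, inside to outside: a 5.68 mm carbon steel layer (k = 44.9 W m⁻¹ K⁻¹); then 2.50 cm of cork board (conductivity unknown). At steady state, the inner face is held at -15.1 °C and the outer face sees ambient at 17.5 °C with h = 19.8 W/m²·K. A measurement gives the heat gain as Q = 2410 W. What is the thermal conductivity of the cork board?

k = 0.0422 W/m·K

ΣR = ΔT/Q = |-15.1 − 17.5|/2410 = 0.01353 K/W
Known resistances:
  R_carbon steel = L/(kA) = 0.00568/(44.9·47.5) = 2.663×10^-6 K/W
  R_conv,out = 1/(hA) = 1/(19.8·47.5) = 0.001063 K/W
R_cork board = ΣR − ΣR_known = 0.01353 − 0.001066 = 0.01246 K/W
L/(kA) = 0.01246 ⇒ k = 0.0250/(0.01246·47.5) = 0.0422 W/m·K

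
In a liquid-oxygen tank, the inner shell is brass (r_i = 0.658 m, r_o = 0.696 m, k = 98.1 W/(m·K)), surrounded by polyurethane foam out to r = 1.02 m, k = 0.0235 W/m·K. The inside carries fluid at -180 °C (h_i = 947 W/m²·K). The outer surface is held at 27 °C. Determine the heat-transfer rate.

Q = 134 W

Treat each layer as a resistance in series:
  R_conv,in = 1/(4πr²h) = 1/(4π·0.658²·947) = 1.941×10^-4 K/W
  R_brass = (1/0.658 − 1/0.696)/(4πk) = 0.08298/(4π·98.1) = 6.731×10^-5 K/W
  R_polyurethane foam = (1/0.696 − 1/1.02)/(4πk) = 0.4564/(4π·0.0235) = 1.545 K/W
ΣR = 1.941×10^-4 + 6.731×10^-5 + 1.545 = 1.545 K/W
Q = ΔT/ΣR = (-180 °C − 27 °C)/1.545 = -134 W
(Negative Q ⇒ heat flows inward; heat gain = 134 W.)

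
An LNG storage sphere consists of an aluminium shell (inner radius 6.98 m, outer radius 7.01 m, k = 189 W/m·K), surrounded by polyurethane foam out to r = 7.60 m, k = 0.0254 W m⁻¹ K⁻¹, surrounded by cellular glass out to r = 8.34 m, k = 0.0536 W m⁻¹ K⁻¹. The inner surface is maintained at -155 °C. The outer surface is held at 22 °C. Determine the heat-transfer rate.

Treat each layer as a resistance in series:
  R_aluminium = (1/6.98 − 1/7.01)/(4πk) = 6.131×10^-4/(4π·189) = 2.582×10^-7 K/W
  R_polyurethane foam = (1/7.01 − 1/7.60)/(4πk) = 0.01107/(4π·0.0254) = 0.03470 K/W
  R_cellular glass = (1/7.60 − 1/8.34)/(4πk) = 0.01167/(4π·0.0536) = 0.01733 K/W
ΣR = 2.582×10^-7 + 0.03470 + 0.01733 = 0.05203 K/W
Q = ΔT/ΣR = (-155 °C − 22 °C)/0.05203 = -3400 W
(Negative Q ⇒ heat flows inward; heat gain = 3400 W.)

Q = 3400 W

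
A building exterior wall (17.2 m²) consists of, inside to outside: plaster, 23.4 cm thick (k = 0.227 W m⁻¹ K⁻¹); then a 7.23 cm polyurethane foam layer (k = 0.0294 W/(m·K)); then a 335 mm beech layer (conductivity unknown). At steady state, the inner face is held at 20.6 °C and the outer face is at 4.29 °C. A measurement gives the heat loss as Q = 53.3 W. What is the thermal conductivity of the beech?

k = 0.189 W/m·K

ΣR = ΔT/Q = |20.6 − 4.29|/53.3 = 0.3060 K/W
Known resistances:
  R_plaster = L/(kA) = 0.234/(0.227·17.2) = 0.05993 K/W
  R_polyurethane foam = L/(kA) = 0.0723/(0.0294·17.2) = 0.1430 K/W
R_beech = ΣR − ΣR_known = 0.3060 − 0.2029 = 0.1031 K/W
L/(kA) = 0.1031 ⇒ k = 0.335/(0.1031·17.2) = 0.189 W/m·K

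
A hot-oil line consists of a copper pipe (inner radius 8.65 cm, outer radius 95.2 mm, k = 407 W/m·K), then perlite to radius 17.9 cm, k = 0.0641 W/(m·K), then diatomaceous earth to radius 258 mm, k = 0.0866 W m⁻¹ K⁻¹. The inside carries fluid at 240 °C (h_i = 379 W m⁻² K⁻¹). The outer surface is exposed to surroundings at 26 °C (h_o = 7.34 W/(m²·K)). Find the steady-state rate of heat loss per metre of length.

Resistance network (inner→outer):
  R'_conv,in = 1/(2πr h) = 1/(2π·0.0865·379) = 0.004855 m·K/W
  R'_copper = ln(0.0952/0.0865)/(2πk) = 0.09584/(2π·407) = 3.748×10^-5 m·K/W
  R'_perlite = ln(0.179/0.0952)/(2πk) = 0.6314/(2π·0.0641) = 1.568 m·K/W
  R'_diatomaceous earth = ln(0.258/0.179)/(2πk) = 0.3656/(2π·0.0866) = 0.6719 m·K/W
  R'_conv,out = 1/(2πr h) = 1/(2π·0.258·7.34) = 0.08404 m·K/W
ΣR = 0.004855 + 3.748×10^-5 + 1.568 + 0.6719 + 0.08404 = 2.329 m·K/W
Q' = ΔT/ΣR = (240 °C − 26 °C)/2.329 = 91.9 W/m

Q' = 91.9 W/m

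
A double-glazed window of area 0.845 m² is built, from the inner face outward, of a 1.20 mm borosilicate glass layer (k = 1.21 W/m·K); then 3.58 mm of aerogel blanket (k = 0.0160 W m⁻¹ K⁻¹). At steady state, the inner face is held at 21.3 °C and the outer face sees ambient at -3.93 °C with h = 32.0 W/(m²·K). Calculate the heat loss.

Resistance network (inner→outer):
  R_borosilicate glass = L/(kA) = 0.00120/(1.21·0.845) = 0.001174 K/W
  R_aerogel blanket = L/(kA) = 0.00358/(0.0160·0.845) = 0.2648 K/W
  R_conv,out = 1/(hA) = 1/(32.0·0.845) = 0.03698 K/W
ΣR = 0.001174 + 0.2648 + 0.03698 = 0.3030 K/W
Q = ΔT/ΣR = (21.3 °C − -3.93 °C)/0.3030 = 83.3 W

Q = 83.3 W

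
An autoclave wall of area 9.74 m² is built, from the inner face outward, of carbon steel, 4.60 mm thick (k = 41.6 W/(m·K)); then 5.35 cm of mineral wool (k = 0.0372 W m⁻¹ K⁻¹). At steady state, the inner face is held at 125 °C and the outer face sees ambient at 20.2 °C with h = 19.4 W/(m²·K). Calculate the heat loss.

Q = 685 W

Series thermal resistances, inner to outer:
  R_carbon steel = L/(kA) = 0.00460/(41.6·9.74) = 1.135×10^-5 K/W
  R_mineral wool = L/(kA) = 0.0535/(0.0372·9.74) = 0.1477 K/W
  R_conv,out = 1/(hA) = 1/(19.4·9.74) = 0.005292 K/W
ΣR = 1.135×10^-5 + 0.1477 + 0.005292 = 0.1530 K/W
Q = ΔT/ΣR = (125 °C − 20.2 °C)/0.1530 = 685 W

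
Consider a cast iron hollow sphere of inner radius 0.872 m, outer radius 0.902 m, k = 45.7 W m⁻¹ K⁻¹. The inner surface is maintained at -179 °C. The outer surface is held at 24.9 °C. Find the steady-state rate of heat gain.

Q = 3.07×10^6 W

Q = 4πk·ΔT/(1/r₁ − 1/r₂) = 4π × 45.7 × 203.9 / (1/0.872 − 1/0.902) = 3.07×10^6 W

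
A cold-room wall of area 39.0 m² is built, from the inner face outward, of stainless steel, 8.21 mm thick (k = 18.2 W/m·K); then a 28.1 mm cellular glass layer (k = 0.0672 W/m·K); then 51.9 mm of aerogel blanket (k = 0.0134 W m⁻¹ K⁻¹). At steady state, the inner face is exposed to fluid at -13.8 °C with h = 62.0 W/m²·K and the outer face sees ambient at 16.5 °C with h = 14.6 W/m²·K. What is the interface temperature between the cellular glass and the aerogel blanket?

T = -10.8 °C

Resistance network (inner→outer):
  R_conv,in = 1/(hA) = 1/(62.0·39.0) = 4.136×10^-4 K/W
  R_stainless steel = L/(kA) = 0.00821/(18.2·39.0) = 1.157×10^-5 K/W
  R_cellular glass = L/(kA) = 0.0281/(0.0672·39.0) = 0.01072 K/W
  R_aerogel blanket = L/(kA) = 0.0519/(0.0134·39.0) = 0.09931 K/W
  R_conv,out = 1/(hA) = 1/(14.6·39.0) = 0.001756 K/W
ΣR = 4.136×10^-4 + 1.157×10^-5 + 0.01072 + 0.09931 + 0.001756 = 0.1122 K/W
Q = ΔT/ΣR = (-13.8 °C − 16.5 °C)/0.1122 = -270.1 W
From the inner boundary to the cellular glass/aerogel blanket interface, ΣR_partial = 0.01115 K/W.
T_interface = T_in − Q·ΣR_partial = -13.8 °C − (-270.1)(0.01115) = -10.8 °C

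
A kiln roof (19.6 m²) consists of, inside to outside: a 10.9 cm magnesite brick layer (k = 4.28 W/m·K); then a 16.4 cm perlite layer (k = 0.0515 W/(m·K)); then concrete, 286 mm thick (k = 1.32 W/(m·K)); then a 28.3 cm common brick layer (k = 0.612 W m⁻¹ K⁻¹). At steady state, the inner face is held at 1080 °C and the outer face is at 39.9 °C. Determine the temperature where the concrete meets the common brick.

Series thermal resistances, inner to outer:
  R_magnesite brick = L/(kA) = 0.109/(4.28·19.6) = 0.001299 K/W
  R_perlite = L/(kA) = 0.164/(0.0515·19.6) = 0.1625 K/W
  R_concrete = L/(kA) = 0.286/(1.32·19.6) = 0.01105 K/W
  R_common brick = L/(kA) = 0.283/(0.612·19.6) = 0.02359 K/W
ΣR = 0.001299 + 0.1625 + 0.01105 + 0.02359 = 0.1984 K/W
Q = ΔT/ΣR = (1080 °C − 39.9 °C)/0.1984 = 5242 W
From the inner boundary to the concrete/common brick interface, ΣR_partial = 0.1748 K/W.
T_interface = T_in − Q·ΣR_partial = 1080 °C − (5242)(0.1748) = 164 °C

T = 164 °C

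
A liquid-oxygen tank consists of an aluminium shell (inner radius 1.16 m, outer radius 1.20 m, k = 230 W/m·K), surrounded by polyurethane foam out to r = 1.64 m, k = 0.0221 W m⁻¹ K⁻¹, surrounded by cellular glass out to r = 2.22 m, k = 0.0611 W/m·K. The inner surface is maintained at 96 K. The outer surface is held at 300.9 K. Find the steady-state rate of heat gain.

Treat each layer as a resistance in series:
  R_aluminium = (1/1.16 − 1/1.20)/(4πk) = 0.02874/(4π·230) = 9.942×10^-6 K/W
  R_polyurethane foam = (1/1.20 − 1/1.64)/(4πk) = 0.2236/(4π·0.0221) = 0.8051 K/W
  R_cellular glass = (1/1.64 − 1/2.22)/(4πk) = 0.1593/(4π·0.0611) = 0.2075 K/W
ΣR = 9.942×10^-6 + 0.8051 + 0.2075 = 1.013 K/W
Q = ΔT/ΣR = (96 K − 300.9 K)/1.013 = -202 W
(Negative Q ⇒ heat flows inward; heat gain = 202 W.)

Q = 202 W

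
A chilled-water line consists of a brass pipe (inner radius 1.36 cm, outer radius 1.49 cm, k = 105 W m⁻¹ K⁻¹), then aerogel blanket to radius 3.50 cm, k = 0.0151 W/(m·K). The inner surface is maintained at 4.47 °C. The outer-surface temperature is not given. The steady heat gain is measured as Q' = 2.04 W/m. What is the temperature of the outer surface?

T_out = 22.8 °C

Series resistances:
  R'_brass = ln(0.0149/0.0136)/(2πk) = 0.09129/(2π·105) = 1.384×10^-4 m·K/W
  R'_aerogel blanket = ln(0.0350/0.0149)/(2πk) = 0.8540/(2π·0.0151) = 9.001 m·K/W
ΣR = 9.001 m·K/W
ΔT = Q'·ΣR = 2.04 × 9.001 = 18.36 K
Heat flows inward, so T_out = T_in + ΔT = 4.47 + 18.36 = 22.8 °C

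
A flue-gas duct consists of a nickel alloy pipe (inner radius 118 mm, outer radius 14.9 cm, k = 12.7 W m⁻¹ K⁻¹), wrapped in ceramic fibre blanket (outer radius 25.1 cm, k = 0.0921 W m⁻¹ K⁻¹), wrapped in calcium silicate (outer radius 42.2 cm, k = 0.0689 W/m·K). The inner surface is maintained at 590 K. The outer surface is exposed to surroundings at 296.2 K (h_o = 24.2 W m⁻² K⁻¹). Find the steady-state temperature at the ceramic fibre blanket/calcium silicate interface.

Series thermal resistances, inner to outer:
  R'_nickel alloy = ln(0.149/0.118)/(2πk) = 0.2333/(2π·12.7) = 0.002923 m·K/W
  R'_ceramic fibre blanket = ln(0.251/0.149)/(2πk) = 0.5215/(2π·0.0921) = 0.9012 m·K/W
  R'_calcium silicate = ln(0.422/0.251)/(2πk) = 0.5196/(2π·0.0689) = 1.200 m·K/W
  R'_conv,out = 1/(2πr h) = 1/(2π·0.422·24.2) = 0.01558 m·K/W
ΣR = 0.002923 + 0.9012 + 1.200 + 0.01558 = 2.120 m·K/W
Q' = ΔT/ΣR = (590 K − 296.2 K)/2.120 = 138.6 W/m
From the inner boundary to the ceramic fibre blanket/calcium silicate interface, ΣR_partial = 0.9041 m·K/W.
T_interface = T_in − Q'·ΣR_partial = 590 K − (138.6)(0.9041) = 465 K

T = 465 K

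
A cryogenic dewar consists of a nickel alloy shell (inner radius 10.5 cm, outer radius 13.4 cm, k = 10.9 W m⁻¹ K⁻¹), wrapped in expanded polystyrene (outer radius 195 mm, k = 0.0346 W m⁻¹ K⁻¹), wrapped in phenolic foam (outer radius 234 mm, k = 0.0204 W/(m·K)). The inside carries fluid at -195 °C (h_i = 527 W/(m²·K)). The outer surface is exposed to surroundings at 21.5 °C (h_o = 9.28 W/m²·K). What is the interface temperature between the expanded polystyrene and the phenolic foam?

T = -63.5 °C

Treat each layer as a resistance in series:
  R_conv,in = 1/(4πr²h) = 1/(4π·0.105²·527) = 0.01370 K/W
  R_nickel alloy = (1/0.105 − 1/0.134)/(4πk) = 2.061/(4π·10.9) = 0.01505 K/W
  R_expanded polystyrene = (1/0.134 − 1/0.195)/(4πk) = 2.334/(4π·0.0346) = 5.369 K/W
  R_phenolic foam = (1/0.195 − 1/0.234)/(4πk) = 0.8547/(4π·0.0204) = 3.334 K/W
  R_conv,out = 1/(4πr²h) = 1/(4π·0.234²·9.28) = 0.1566 K/W
ΣR = 0.01370 + 0.01505 + 5.369 + 3.334 + 0.1566 = 8.888 K/W
Q = ΔT/ΣR = (-195 °C − 21.5 °C)/8.888 = -24.36 W
From the inner boundary to the expanded polystyrene/phenolic foam interface, ΣR_partial = 5.398 K/W.
T_interface = T_in − Q·ΣR_partial = -195 °C − (-24.36)(5.398) = -63.5 °C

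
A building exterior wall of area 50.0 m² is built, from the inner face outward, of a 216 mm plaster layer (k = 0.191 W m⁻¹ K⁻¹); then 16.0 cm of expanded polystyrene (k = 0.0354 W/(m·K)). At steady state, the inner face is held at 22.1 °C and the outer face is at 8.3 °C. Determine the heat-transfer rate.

Resistance network (inner→outer):
  R_plaster = L/(kA) = 0.216/(0.191·50.0) = 0.02262 K/W
  R_expanded polystyrene = L/(kA) = 0.160/(0.0354·50.0) = 0.09040 K/W
ΣR = 0.02262 + 0.09040 = 0.1130 K/W
Q = ΔT/ΣR = (22.1 °C − 8.3 °C)/0.1130 = 122 W

Q = 122 W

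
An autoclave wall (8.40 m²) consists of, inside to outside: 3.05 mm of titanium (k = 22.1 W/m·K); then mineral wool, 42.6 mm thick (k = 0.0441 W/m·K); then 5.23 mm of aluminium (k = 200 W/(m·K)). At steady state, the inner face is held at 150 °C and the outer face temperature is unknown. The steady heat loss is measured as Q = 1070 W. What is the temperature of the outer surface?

T_out = 26.9 °C

Sum the resistances:
  R_titanium = L/(kA) = 0.00305/(22.1·8.40) = 1.643×10^-5 K/W
  R_mineral wool = L/(kA) = 0.0426/(0.0441·8.40) = 0.1150 K/W
  R_aluminium = L/(kA) = 0.00523/(200·8.40) = 3.113×10^-6 K/W
ΣR = 0.1150 K/W
ΔT = Q·ΣR = 1070 × 0.1150 = 123.1 K
Heat flows outward, so T_out = T_in − ΔT = 150 − 123.1 = 26.9 °C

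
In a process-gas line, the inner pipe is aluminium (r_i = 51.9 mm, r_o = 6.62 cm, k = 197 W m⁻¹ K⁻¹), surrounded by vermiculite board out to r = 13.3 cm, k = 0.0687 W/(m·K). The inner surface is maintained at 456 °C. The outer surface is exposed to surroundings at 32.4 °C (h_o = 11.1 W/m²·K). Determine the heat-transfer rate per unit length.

Q' = 246 W/m

Series thermal resistances, inner to outer:
  R'_aluminium = ln(0.0662/0.0519)/(2πk) = 0.2434/(2π·197) = 1.966×10^-4 m·K/W
  R'_vermiculite board = ln(0.133/0.0662)/(2πk) = 0.6977/(2π·0.0687) = 1.616 m·K/W
  R'_conv,out = 1/(2πr h) = 1/(2π·0.133·11.1) = 0.1078 m·K/W
ΣR = 1.966×10^-4 + 1.616 + 0.1078 = 1.724 m·K/W
Q' = ΔT/ΣR = (456 °C − 32.4 °C)/1.724 = 246 W/m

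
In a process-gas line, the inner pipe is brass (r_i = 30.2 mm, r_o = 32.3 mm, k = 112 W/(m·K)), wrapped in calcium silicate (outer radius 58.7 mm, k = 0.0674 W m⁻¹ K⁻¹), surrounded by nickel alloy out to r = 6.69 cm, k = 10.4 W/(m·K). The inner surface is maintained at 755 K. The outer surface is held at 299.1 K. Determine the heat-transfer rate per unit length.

Q' = 323 W/m

Resistance network (inner→outer):
  R'_brass = ln(0.0323/0.0302)/(2πk) = 0.06723/(2π·112) = 9.553×10^-5 m·K/W
  R'_calcium silicate = ln(0.0587/0.0323)/(2πk) = 0.5974/(2π·0.0674) = 1.411 m·K/W
  R'_nickel alloy = ln(0.0669/0.0587)/(2πk) = 0.1308/(2π·10.4) = 0.002001 m·K/W
ΣR = 9.553×10^-5 + 1.411 + 0.002001 = 1.413 m·K/W
Q' = ΔT/ΣR = (755 K − 299.1 K)/1.413 = 323 W/m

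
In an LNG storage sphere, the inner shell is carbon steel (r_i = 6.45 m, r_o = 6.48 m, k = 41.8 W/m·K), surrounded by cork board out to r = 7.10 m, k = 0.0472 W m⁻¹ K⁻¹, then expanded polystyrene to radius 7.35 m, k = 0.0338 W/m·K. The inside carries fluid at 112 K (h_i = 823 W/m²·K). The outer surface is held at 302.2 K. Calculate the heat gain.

Q = 5.59 kW

Series thermal resistances, inner to outer:
  R_conv,in = 1/(4πr²h) = 1/(4π·6.45²·823) = 2.324×10^-6 K/W
  R_carbon steel = (1/6.45 − 1/6.48)/(4πk) = 7.178×10^-4/(4π·41.8) = 1.366×10^-6 K/W
  R_cork board = (1/6.48 − 1/7.10)/(4πk) = 0.01348/(4π·0.0472) = 0.02272 K/W
  R_expanded polystyrene = (1/7.10 − 1/7.35)/(4πk) = 0.004791/(4π·0.0338) = 0.01128 K/W
ΣR = 2.324×10^-6 + 1.366×10^-6 + 0.02272 + 0.01128 = 0.03400 K/W
Q = ΔT/ΣR = (112 K − 302.2 K)/0.03400 = -5590 W
(Negative Q ⇒ heat flows inward; heat gain = 5590 W.)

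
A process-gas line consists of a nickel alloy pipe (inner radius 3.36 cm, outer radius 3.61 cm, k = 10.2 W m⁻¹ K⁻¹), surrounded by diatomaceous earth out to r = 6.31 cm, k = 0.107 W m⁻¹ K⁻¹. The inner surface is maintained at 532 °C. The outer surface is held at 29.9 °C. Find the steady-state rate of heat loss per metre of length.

Q' = 604 W/m

Treat each layer as a resistance in series:
  R'_nickel alloy = ln(0.0361/0.0336)/(2πk) = 0.07177/(2π·10.2) = 0.001120 m·K/W
  R'_diatomaceous earth = ln(0.0631/0.0361)/(2πk) = 0.5584/(2π·0.107) = 0.8306 m·K/W
ΣR = 0.001120 + 0.8306 = 0.8317 m·K/W
Q' = ΔT/ΣR = (532 °C − 29.9 °C)/0.8317 = 604 W/m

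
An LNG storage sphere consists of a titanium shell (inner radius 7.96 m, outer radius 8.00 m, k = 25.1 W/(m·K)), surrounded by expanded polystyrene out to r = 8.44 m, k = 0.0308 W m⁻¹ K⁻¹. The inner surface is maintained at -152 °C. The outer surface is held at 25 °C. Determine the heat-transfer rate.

Q = 10.5 kW

Treat each layer as a resistance in series:
  R_titanium = (1/7.96 − 1/8.00)/(4πk) = 6.281×10^-4/(4π·25.1) = 1.991×10^-6 K/W
  R_expanded polystyrene = (1/8.00 − 1/8.44)/(4πk) = 0.006517/(4π·0.0308) = 0.01684 K/W
ΣR = 1.991×10^-6 + 0.01684 = 0.01684 K/W
Q = ΔT/ΣR = (-152 °C − 25 °C)/0.01684 = -10500 W
(Negative Q ⇒ heat flows inward; heat gain = 10500 W.)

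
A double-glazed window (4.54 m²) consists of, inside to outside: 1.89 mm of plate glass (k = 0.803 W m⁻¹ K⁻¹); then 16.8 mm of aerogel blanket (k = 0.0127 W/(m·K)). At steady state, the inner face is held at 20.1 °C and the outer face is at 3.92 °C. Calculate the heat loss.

Q = 55.4 W

Treat each layer as a resistance in series:
  R_plate glass = L/(kA) = 0.00189/(0.803·4.54) = 5.184×10^-4 K/W
  R_aerogel blanket = L/(kA) = 0.0168/(0.0127·4.54) = 0.2914 K/W
ΣR = 5.184×10^-4 + 0.2914 = 0.2919 K/W
Q = ΔT/ΣR = (20.1 °C − 3.92 °C)/0.2919 = 55.4 W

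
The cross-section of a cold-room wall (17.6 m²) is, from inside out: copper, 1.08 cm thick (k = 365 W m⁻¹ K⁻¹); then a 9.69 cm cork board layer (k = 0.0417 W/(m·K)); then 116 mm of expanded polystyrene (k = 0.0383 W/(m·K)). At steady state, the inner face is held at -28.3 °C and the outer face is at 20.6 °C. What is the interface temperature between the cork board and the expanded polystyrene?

Series thermal resistances, inner to outer:
  R_copper = L/(kA) = 0.0108/(365·17.6) = 1.681×10^-6 K/W
  R_cork board = L/(kA) = 0.0969/(0.0417·17.6) = 0.1320 K/W
  R_expanded polystyrene = L/(kA) = 0.116/(0.0383·17.6) = 0.1721 K/W
ΣR = 1.681×10^-6 + 0.1320 + 0.1721 = 0.3041 K/W
Q = ΔT/ΣR = (-28.3 °C − 20.6 °C)/0.3041 = -160.8 W
From the inner boundary to the cork board/expanded polystyrene interface, ΣR_partial = 0.1320 K/W.
T_interface = T_in − Q·ΣR_partial = -28.3 °C − (-160.8)(0.1320) = -7.07 °C

T = -7.07 °C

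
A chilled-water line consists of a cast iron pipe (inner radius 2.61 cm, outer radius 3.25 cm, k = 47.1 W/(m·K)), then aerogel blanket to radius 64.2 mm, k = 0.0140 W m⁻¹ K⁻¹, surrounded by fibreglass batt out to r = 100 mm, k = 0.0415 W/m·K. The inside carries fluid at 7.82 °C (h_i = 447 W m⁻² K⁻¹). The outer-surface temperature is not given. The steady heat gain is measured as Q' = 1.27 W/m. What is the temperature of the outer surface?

Sum the resistances:
  R'_conv,in = 1/(2πr h) = 1/(2π·0.0261·447) = 0.01364 m·K/W
  R'_cast iron = ln(0.0325/0.0261)/(2πk) = 0.2193/(2π·47.1) = 7.410×10^-4 m·K/W
  R'_aerogel blanket = ln(0.0642/0.0325)/(2πk) = 0.6808/(2π·0.0140) = 7.739 m·K/W
  R'_fibreglass batt = ln(0.100/0.0642)/(2πk) = 0.4432/(2π·0.0415) = 1.700 m·K/W
ΣR = 9.453 m·K/W
ΔT = Q'·ΣR = 1.27 × 9.453 = 12.01 K
Heat flows inward, so T_out = T_in + ΔT = 7.82 + 12.01 = 19.8 °C

T_out = 19.8 °C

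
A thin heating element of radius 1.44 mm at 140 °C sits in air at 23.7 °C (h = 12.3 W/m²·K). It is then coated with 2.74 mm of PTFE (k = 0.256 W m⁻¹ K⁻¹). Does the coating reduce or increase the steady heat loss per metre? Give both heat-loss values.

increases: 12.9 → 30.9 W/m

Critical radius for a cylinder: r_cr = k/h = 0.0208 m = 2.08 cm.
Outer radius after coating: r₂ = 0.00144 + 0.00274 = 0.00418 m.
Since r₁ < r_cr and r₂ ≤ r_cr, the coating moves toward the maximum at r_cr — heat loss rises.
Bare: R = 1/(2πr₁h) = 8.986 m·K/W; Q = 116.3/8.986 = 12.9 W/m.
Coated: R = R_cond + R_conv = 3.758 m·K/W; Q = 116.3/3.758 = 30.9 W/m.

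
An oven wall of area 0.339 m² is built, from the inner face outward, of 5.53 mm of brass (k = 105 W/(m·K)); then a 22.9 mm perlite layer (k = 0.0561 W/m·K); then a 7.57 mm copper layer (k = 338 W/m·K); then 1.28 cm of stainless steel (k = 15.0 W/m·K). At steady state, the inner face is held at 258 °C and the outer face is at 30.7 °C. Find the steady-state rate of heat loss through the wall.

Q = 188 W

Resistance network (inner→outer):
  R_brass = L/(kA) = 0.00553/(105·0.339) = 1.554×10^-4 K/W
  R_perlite = L/(kA) = 0.0229/(0.0561·0.339) = 1.204 K/W
  R_copper = L/(kA) = 0.00757/(338·0.339) = 6.607×10^-5 K/W
  R_stainless steel = L/(kA) = 0.0128/(15.0·0.339) = 0.002517 K/W
ΣR = 1.554×10^-4 + 1.204 + 6.607×10^-5 + 0.002517 = 1.207 K/W
Q = ΔT/ΣR = (258 °C − 30.7 °C)/1.207 = 188 W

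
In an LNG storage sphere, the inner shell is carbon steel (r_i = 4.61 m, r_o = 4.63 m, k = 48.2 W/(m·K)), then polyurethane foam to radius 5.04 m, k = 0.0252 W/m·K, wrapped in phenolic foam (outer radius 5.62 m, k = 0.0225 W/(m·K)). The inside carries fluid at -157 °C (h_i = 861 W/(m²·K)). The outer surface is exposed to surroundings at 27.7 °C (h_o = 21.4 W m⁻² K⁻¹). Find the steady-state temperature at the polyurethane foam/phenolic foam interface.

Treat each layer as a resistance in series:
  R_conv,in = 1/(4πr²h) = 1/(4π·4.61²·861) = 4.349×10^-6 K/W
  R_carbon steel = (1/4.61 − 1/4.63)/(4πk) = 9.370×10^-4/(4π·48.2) = 1.547×10^-6 K/W
  R_polyurethane foam = (1/4.63 − 1/5.04)/(4πk) = 0.01757/(4π·0.0252) = 0.05548 K/W
  R_phenolic foam = (1/5.04 − 1/5.62)/(4πk) = 0.02048/(4π·0.0225) = 0.07242 K/W
  R_conv,out = 1/(4πr²h) = 1/(4π·5.62²·21.4) = 1.177×10^-4 K/W
ΣR = 4.349×10^-6 + 1.547×10^-6 + 0.05548 + 0.07242 + 1.177×10^-4 = 0.1280 K/W
Q = ΔT/ΣR = (-157 °C − 27.7 °C)/0.1280 = -1443 W
From the inner boundary to the polyurethane foam/phenolic foam interface, ΣR_partial = 0.05549 K/W.
T_interface = T_in − Q·ΣR_partial = -157 °C − (-1443)(0.05549) = -76.9 °C

T = -76.9 °C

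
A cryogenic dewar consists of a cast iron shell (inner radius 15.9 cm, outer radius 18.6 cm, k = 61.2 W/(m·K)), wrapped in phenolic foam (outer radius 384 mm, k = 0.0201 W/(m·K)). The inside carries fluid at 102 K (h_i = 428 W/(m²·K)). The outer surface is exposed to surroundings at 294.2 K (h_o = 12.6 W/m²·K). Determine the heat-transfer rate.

Resistance network (inner→outer):
  R_conv,in = 1/(4πr²h) = 1/(4π·0.159²·428) = 0.007354 K/W
  R_cast iron = (1/0.159 − 1/0.186)/(4πk) = 0.9130/(4π·61.2) = 0.001187 K/W
  R_phenolic foam = (1/0.186 − 1/0.384)/(4πk) = 2.772/(4π·0.0201) = 10.98 K/W
  R_conv,out = 1/(4πr²h) = 1/(4π·0.384²·12.6) = 0.04283 K/W
ΣR = 0.007354 + 0.001187 + 10.98 + 0.04283 = 11.03 K/W
Q = ΔT/ΣR = (102 K − 294.2 K)/11.03 = -17.4 W
(Negative Q ⇒ heat flows inward; heat gain = 17.4 W.)

Q = 17.4 W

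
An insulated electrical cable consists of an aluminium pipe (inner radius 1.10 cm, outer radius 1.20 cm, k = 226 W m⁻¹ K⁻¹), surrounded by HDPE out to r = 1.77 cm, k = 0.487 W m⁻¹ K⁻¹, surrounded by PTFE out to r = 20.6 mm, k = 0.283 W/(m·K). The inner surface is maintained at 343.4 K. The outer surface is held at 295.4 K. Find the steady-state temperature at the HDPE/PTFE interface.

T = 314.7 K

Series thermal resistances, inner to outer:
  R'_aluminium = ln(0.0120/0.0110)/(2πk) = 0.08701/(2π·226) = 6.128×10^-5 m·K/W
  R'_HDPE = ln(0.0177/0.0120)/(2πk) = 0.3887/(2π·0.487) = 0.1270 m·K/W
  R'_PTFE = ln(0.0206/0.0177)/(2πk) = 0.1517/(2π·0.283) = 0.08533 m·K/W
ΣR = 6.128×10^-5 + 0.1270 + 0.08533 = 0.2124 m·K/W
Q' = ΔT/ΣR = (343.4 K − 295.4 K)/0.2124 = 226.0 W/m
From the inner boundary to the HDPE/PTFE interface, ΣR_partial = 0.1271 m·K/W.
T_interface = T_in − Q'·ΣR_partial = 343.4 K − (226.0)(0.1271) = 314.7 K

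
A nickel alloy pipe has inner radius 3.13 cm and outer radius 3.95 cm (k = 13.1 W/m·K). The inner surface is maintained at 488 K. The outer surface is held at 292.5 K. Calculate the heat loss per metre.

Q' = 2πk·ΔT/ln(r₂/r₁) = 2π × 13.1 × 195.5 / ln(0.0395/0.0313) = 69200 W/m

Q' = 69.2 kW/m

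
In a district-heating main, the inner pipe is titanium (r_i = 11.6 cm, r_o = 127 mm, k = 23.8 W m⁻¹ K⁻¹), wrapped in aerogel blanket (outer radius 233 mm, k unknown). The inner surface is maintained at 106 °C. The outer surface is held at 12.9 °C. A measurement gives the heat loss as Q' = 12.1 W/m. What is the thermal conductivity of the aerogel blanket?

k = 0.0126 W/m·K

ΣR = ΔT/Q' = |106 − 12.9|/12.1 = 7.694 m·K/W
Known resistances:
  R'_titanium = ln(0.127/0.116)/(2πk) = 0.09060/(2π·23.8) = 6.058×10^-4 m·K/W
R_aerogel blanket = ΣR − ΣR_known = 7.694 − 6.058×10^-4 = 7.693 m·K/W
ln(r₂/r₁)/(2πk) = 7.693 ⇒ k = 0.6069/(2π·7.693) = 0.0126 W/m·K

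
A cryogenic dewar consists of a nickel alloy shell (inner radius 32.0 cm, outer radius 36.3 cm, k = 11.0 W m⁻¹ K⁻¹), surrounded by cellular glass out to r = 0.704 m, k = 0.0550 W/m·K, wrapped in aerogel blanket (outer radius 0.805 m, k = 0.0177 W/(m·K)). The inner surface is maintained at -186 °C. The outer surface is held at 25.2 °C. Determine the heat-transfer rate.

Resistance network (inner→outer):
  R_nickel alloy = (1/0.320 − 1/0.363)/(4πk) = 0.3702/(4π·11.0) = 0.002678 K/W
  R_cellular glass = (1/0.363 − 1/0.704)/(4πk) = 1.334/(4π·0.0550) = 1.931 K/W
  R_aerogel blanket = (1/0.704 − 1/0.805)/(4πk) = 0.1782/(4π·0.0177) = 0.8013 K/W
ΣR = 0.002678 + 1.931 + 0.8013 = 2.735 K/W
Q = ΔT/ΣR = (-186 °C − 25.2 °C)/2.735 = -77.2 W
(Negative Q ⇒ heat flows inward; heat gain = 77.2 W.)

Q = 77.2 W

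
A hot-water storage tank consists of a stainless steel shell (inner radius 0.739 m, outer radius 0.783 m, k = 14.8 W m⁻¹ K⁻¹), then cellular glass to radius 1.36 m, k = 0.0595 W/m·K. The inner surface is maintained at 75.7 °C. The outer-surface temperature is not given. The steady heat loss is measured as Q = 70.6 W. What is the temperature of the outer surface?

Series resistances:
  R_stainless steel = (1/0.739 − 1/0.783)/(4πk) = 0.07604/(4π·14.8) = 4.089×10^-4 K/W
  R_cellular glass = (1/0.783 − 1/1.36)/(4πk) = 0.5418/(4π·0.0595) = 0.7247 K/W
ΣR = 0.7251 K/W
ΔT = Q·ΣR = 70.6 × 0.7251 = 51.19 K
Heat flows outward, so T_out = T_in − ΔT = 75.7 − 51.19 = 24.5 °C

T_out = 24.5 °C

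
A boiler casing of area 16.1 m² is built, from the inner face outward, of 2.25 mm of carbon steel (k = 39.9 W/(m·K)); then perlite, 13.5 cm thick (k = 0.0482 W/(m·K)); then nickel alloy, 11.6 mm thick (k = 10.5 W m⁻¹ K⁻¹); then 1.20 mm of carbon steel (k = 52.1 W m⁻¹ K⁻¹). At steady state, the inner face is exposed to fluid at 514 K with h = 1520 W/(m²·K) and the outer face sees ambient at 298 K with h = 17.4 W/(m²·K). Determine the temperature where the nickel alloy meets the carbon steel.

T = 302.3 K

Series thermal resistances, inner to outer:
  R_conv,in = 1/(hA) = 1/(1520·16.1) = 4.086×10^-5 K/W
  R_carbon steel = L/(kA) = 0.00225/(39.9·16.1) = 3.503×10^-6 K/W
  R_perlite = L/(kA) = 0.135/(0.0482·16.1) = 0.1740 K/W
  R_nickel alloy = L/(kA) = 0.0116/(10.5·16.1) = 6.862×10^-5 K/W
  R_carbon steel = L/(kA) = 0.00120/(52.1·16.1) = 1.431×10^-6 K/W
  R_conv,out = 1/(hA) = 1/(17.4·16.1) = 0.003570 K/W
ΣR = 4.086×10^-5 + 3.503×10^-6 + 0.1740 + 6.862×10^-5 + 1.431×10^-6 + 0.003570 = 0.1777 K/W
Q = ΔT/ΣR = (514 K − 298 K)/0.1777 = 1216 W
From the inner boundary to the nickel alloy/carbon steel interface, ΣR_partial = 0.1741 K/W.
T_interface = T_in − Q·ΣR_partial = 514 K − (1216)(0.1741) = 302.3 K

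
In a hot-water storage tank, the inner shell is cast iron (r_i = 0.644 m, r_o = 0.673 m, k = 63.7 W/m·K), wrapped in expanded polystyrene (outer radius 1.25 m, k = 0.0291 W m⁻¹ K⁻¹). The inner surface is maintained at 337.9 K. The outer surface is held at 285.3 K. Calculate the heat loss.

Q = 28.0 W

Treat each layer as a resistance in series:
  R_cast iron = (1/0.644 − 1/0.673)/(4πk) = 0.06691/(4π·63.7) = 8.359×10^-5 K/W
  R_expanded polystyrene = (1/0.673 − 1/1.25)/(4πk) = 0.6859/(4π·0.0291) = 1.876 K/W
ΣR = 8.359×10^-5 + 1.876 = 1.876 K/W
Q = ΔT/ΣR = (337.9 K − 285.3 K)/1.876 = 28.0 W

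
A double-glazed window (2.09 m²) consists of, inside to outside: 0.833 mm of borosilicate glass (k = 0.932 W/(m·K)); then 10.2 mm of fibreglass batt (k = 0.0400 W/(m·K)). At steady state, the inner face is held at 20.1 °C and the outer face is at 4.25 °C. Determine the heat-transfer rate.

Q = 129 W

Series thermal resistances, inner to outer:
  R_borosilicate glass = L/(kA) = 8.33×10^-4/(0.932·2.09) = 4.276×10^-4 K/W
  R_fibreglass batt = L/(kA) = 0.0102/(0.0400·2.09) = 0.1220 K/W
ΣR = 4.276×10^-4 + 0.1220 = 0.1224 K/W
Q = ΔT/ΣR = (20.1 °C − 4.25 °C)/0.1224 = 129 W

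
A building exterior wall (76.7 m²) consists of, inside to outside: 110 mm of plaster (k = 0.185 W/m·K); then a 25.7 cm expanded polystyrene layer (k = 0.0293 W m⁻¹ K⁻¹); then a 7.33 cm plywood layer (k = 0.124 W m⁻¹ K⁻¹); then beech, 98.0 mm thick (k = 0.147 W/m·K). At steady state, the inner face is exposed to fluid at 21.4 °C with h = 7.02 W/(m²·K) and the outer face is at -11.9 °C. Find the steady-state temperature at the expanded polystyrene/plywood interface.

T = -8.01 °C

Treat each layer as a resistance in series:
  R_conv,in = 1/(hA) = 1/(7.02·76.7) = 0.001857 K/W
  R_plaster = L/(kA) = 0.110/(0.185·76.7) = 0.007752 K/W
  R_expanded polystyrene = L/(kA) = 0.257/(0.0293·76.7) = 0.1144 K/W
  R_plywood = L/(kA) = 0.0733/(0.124·76.7) = 0.007707 K/W
  R_beech = L/(kA) = 0.0980/(0.147·76.7) = 0.008692 K/W
ΣR = 0.001857 + 0.007752 + 0.1144 + 0.007707 + 0.008692 = 0.1404 K/W
Q = ΔT/ΣR = (21.4 °C − -11.9 °C)/0.1404 = 237.2 W
From the inner boundary to the expanded polystyrene/plywood interface, ΣR_partial = 0.1240 K/W.
T_interface = T_in − Q·ΣR_partial = 21.4 °C − (237.2)(0.1240) = -8.01 °C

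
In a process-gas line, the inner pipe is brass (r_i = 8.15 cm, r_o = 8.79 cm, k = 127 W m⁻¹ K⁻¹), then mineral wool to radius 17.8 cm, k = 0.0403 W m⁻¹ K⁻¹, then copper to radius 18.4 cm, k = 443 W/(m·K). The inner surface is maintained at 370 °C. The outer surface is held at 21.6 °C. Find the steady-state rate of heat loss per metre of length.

Q' = 125 W/m

Series thermal resistances, inner to outer:
  R'_brass = ln(0.0879/0.0815)/(2πk) = 0.07560/(2π·127) = 9.474×10^-5 m·K/W
  R'_mineral wool = ln(0.178/0.0879)/(2πk) = 0.7056/(2π·0.0403) = 2.787 m·K/W
  R'_copper = ln(0.184/0.178)/(2πk) = 0.03315/(2π·443) = 1.191×10^-5 m·K/W
ΣR = 9.474×10^-5 + 2.787 + 1.191×10^-5 = 2.787 m·K/W
Q' = ΔT/ΣR = (370 °C − 21.6 °C)/2.787 = 125 W/m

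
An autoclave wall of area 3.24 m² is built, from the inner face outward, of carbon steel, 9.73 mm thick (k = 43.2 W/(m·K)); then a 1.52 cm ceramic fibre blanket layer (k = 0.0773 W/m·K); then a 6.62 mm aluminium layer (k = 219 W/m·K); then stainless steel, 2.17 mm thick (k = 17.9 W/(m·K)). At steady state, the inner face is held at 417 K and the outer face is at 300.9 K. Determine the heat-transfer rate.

Series thermal resistances, inner to outer:
  R_carbon steel = L/(kA) = 0.00973/(43.2·3.24) = 6.952×10^-5 K/W
  R_ceramic fibre blanket = L/(kA) = 0.0152/(0.0773·3.24) = 0.06069 K/W
  R_aluminium = L/(kA) = 0.00662/(219·3.24) = 9.330×10^-6 K/W
  R_stainless steel = L/(kA) = 0.00217/(17.9·3.24) = 3.742×10^-5 K/W
ΣR = 6.952×10^-5 + 0.06069 + 9.330×10^-6 + 3.742×10^-5 = 0.06081 K/W
Q = ΔT/ΣR = (417 K − 300.9 K)/0.06081 = 1910 W

Q = 1910 W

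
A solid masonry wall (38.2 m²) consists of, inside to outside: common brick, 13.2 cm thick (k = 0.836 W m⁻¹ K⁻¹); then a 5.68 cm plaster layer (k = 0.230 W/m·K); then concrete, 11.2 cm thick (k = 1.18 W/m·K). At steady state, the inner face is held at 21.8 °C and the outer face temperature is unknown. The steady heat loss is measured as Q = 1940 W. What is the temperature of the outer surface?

T_out = -3.58 °C

Series resistances:
  R_common brick = L/(kA) = 0.132/(0.836·38.2) = 0.004133 K/W
  R_plaster = L/(kA) = 0.0568/(0.230·38.2) = 0.006465 K/W
  R_concrete = L/(kA) = 0.112/(1.18·38.2) = 0.002485 K/W
ΣR = 0.01308 K/W
ΔT = Q·ΣR = 1940 × 0.01308 = 25.38 K
Heat flows outward, so T_out = T_in − ΔT = 21.8 − 25.38 = -3.58 °C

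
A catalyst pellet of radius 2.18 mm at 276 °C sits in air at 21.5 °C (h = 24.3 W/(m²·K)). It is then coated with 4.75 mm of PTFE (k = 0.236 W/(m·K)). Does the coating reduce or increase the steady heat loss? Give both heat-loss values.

increases: 0.369 → 1.46 W

Critical radius for a sphere: r_cr = 2k/h = 0.0194 m = 1.94 cm.
Outer radius after coating: r₂ = 0.00218 + 0.00475 = 0.00693 m.
Since r₁ < r_cr and r₂ ≤ r_cr, the coating moves toward the maximum at r_cr — heat loss rises.
Bare: R = 1/(4πr₁²h) = 689.1 K/W; Q = 254.5/689.1 = 0.369 W.
Coated: R = R_cond + R_conv = 174.2 K/W; Q = 254.5/174.2 = 1.46 W.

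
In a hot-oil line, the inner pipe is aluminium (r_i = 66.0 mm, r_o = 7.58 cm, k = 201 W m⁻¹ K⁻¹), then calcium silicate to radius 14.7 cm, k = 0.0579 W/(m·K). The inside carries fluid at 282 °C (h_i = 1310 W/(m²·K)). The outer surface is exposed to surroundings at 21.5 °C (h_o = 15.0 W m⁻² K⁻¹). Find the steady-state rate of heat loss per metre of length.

Resistance network (inner→outer):
  R'_conv,in = 1/(2πr h) = 1/(2π·0.0660·1310) = 0.001841 m·K/W
  R'_aluminium = ln(0.0758/0.0660)/(2πk) = 0.1384/(2π·201) = 1.096×10^-4 m·K/W
  R'_calcium silicate = ln(0.147/0.0758)/(2πk) = 0.6623/(2π·0.0579) = 1.821 m·K/W
  R'_conv,out = 1/(2πr h) = 1/(2π·0.147·15.0) = 0.07218 m·K/W
ΣR = 0.001841 + 1.096×10^-4 + 1.821 + 0.07218 = 1.895 m·K/W
Q' = ΔT/ΣR = (282 °C − 21.5 °C)/1.895 = 137 W/m

Q' = 137 W/m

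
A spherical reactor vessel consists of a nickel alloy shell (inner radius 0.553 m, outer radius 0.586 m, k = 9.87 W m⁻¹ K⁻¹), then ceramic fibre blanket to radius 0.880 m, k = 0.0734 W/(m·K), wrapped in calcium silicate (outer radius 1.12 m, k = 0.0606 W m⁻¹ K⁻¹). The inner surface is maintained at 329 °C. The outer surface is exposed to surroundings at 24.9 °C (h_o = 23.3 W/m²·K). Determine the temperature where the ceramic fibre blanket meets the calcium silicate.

Treat each layer as a resistance in series:
  R_nickel alloy = (1/0.553 − 1/0.586)/(4πk) = 0.1018/(4π·9.87) = 8.210×10^-4 K/W
  R_ceramic fibre blanket = (1/0.586 − 1/0.880)/(4πk) = 0.5701/(4π·0.0734) = 0.6181 K/W
  R_calcium silicate = (1/0.880 − 1/1.12)/(4πk) = 0.2435/(4π·0.0606) = 0.3198 K/W
  R_conv,out = 1/(4πr²h) = 1/(4π·1.12²·23.3) = 0.002723 K/W
ΣR = 8.210×10^-4 + 0.6181 + 0.3198 + 0.002723 = 0.9414 K/W
Q = ΔT/ΣR = (329 °C − 24.9 °C)/0.9414 = 323.0 W
From the inner boundary to the ceramic fibre blanket/calcium silicate interface, ΣR_partial = 0.6189 K/W.
T_interface = T_in − Q·ΣR_partial = 329 °C − (323.0)(0.6189) = 129 °C

T = 129 °C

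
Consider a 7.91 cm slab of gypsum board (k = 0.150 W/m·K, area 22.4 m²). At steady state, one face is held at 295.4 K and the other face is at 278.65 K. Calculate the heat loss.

Q = 712 W

Q = kA·ΔT/L = 0.150 × 22.4 × |295.4 K − 278.65 K| / 0.0791 = 712 W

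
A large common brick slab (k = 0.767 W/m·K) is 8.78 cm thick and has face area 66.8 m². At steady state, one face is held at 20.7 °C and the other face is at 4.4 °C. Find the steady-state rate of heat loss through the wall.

Q = kA·ΔT/L = 0.767 × 66.8 × |20.7 °C − 4.4 °C| / 0.0878 = 9510 W

Q = 9.51 kW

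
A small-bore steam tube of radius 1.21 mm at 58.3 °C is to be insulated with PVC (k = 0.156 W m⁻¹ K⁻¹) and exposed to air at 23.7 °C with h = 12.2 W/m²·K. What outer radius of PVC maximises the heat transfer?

r_cr = 1.28 cm

For a cylinder, r_cr = k_ins/h = 0.156/12.2 = 0.0128 m = 1.28 cm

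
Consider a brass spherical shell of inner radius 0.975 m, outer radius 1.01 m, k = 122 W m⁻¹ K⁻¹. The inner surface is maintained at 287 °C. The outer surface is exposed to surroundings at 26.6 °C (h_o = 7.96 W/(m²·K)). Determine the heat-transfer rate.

Q = 26500 W

Series thermal resistances, inner to outer:
  R_brass = (1/0.975 − 1/1.01)/(4πk) = 0.03554/(4π·122) = 2.318×10^-5 K/W
  R_conv,out = 1/(4πr²h) = 1/(4π·1.01²·7.96) = 0.009800 K/W
ΣR = 2.318×10^-5 + 0.009800 = 0.009823 K/W
Q = ΔT/ΣR = (287 °C − 26.6 °C)/0.009823 = 26500 W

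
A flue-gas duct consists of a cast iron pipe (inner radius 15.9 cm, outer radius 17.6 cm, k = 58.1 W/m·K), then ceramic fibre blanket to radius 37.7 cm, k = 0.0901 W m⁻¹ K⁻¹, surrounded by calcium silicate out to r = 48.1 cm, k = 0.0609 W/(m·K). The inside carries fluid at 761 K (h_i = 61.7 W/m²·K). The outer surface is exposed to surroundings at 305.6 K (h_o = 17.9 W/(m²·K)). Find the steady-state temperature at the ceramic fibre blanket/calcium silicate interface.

T = 454 K

Series thermal resistances, inner to outer:
  R'_conv,in = 1/(2πr h) = 1/(2π·0.159·61.7) = 0.01622 m·K/W
  R'_cast iron = ln(0.176/0.159)/(2πk) = 0.1016/(2π·58.1) = 2.783×10^-4 m·K/W
  R'_ceramic fibre blanket = ln(0.377/0.176)/(2πk) = 0.7618/(2π·0.0901) = 1.346 m·K/W
  R'_calcium silicate = ln(0.481/0.377)/(2πk) = 0.2436/(2π·0.0609) = 0.6367 m·K/W
  R'_conv,out = 1/(2πr h) = 1/(2π·0.481·17.9) = 0.01849 m·K/W
ΣR = 0.01622 + 2.783×10^-4 + 1.346 + 0.6367 + 0.01849 = 2.018 m·K/W
Q' = ΔT/ΣR = (761 K − 305.6 K)/2.018 = 225.7 W/m
From the inner boundary to the ceramic fibre blanket/calcium silicate interface, ΣR_partial = 1.362 m·K/W.
T_interface = T_in − Q'·ΣR_partial = 761 K − (225.7)(1.362) = 454 K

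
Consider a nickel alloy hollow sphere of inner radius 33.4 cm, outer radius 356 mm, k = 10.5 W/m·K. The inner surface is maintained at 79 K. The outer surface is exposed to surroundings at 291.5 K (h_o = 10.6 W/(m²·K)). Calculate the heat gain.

Q = 3.50 kW

Resistance network (inner→outer):
  R_nickel alloy = (1/0.334 − 1/0.356)/(4πk) = 0.1850/(4π·10.5) = 0.001402 K/W
  R_conv,out = 1/(4πr²h) = 1/(4π·0.356²·10.6) = 0.05924 K/W
ΣR = 0.001402 + 0.05924 = 0.06064 K/W
Q = ΔT/ΣR = (79 K − 291.5 K)/0.06064 = -3500 W
(Negative Q ⇒ heat flows inward; heat gain = 3500 W.)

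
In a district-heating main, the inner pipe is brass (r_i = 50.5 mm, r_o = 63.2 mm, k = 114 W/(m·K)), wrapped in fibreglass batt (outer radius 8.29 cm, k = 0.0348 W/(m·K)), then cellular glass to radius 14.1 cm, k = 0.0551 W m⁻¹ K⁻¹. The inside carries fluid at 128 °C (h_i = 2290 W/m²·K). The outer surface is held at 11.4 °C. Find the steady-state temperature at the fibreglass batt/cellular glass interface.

T = 75.8 °C

Series thermal resistances, inner to outer:
  R'_conv,in = 1/(2πr h) = 1/(2π·0.0505·2290) = 0.001376 m·K/W
  R'_brass = ln(0.0632/0.0505)/(2πk) = 0.2243/(2π·114) = 3.132×10^-4 m·K/W
  R'_fibreglass batt = ln(0.0829/0.0632)/(2πk) = 0.2713/(2π·0.0348) = 1.241 m·K/W
  R'_cellular glass = ln(0.141/0.0829)/(2πk) = 0.5311/(2π·0.0551) = 1.534 m·K/W
ΣR = 0.001376 + 3.132×10^-4 + 1.241 + 1.534 = 2.777 m·K/W
Q' = ΔT/ΣR = (128 °C − 11.4 °C)/2.777 = 41.99 W/m
From the inner boundary to the fibreglass batt/cellular glass interface, ΣR_partial = 1.243 m·K/W.
T_interface = T_in − Q'·ΣR_partial = 128 °C − (41.99)(1.243) = 75.8 °C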